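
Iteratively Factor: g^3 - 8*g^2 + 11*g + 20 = (g - 5)*(g^2 - 3*g - 4) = (g - 5)*(g - 4)*(g + 1)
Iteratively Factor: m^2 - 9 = (m + 3)*(m - 3)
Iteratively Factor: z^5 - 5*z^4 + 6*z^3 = (z)*(z^4 - 5*z^3 + 6*z^2) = z^2*(z^3 - 5*z^2 + 6*z) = z^3*(z^2 - 5*z + 6) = z^3*(z - 3)*(z - 2)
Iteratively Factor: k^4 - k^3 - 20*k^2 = (k)*(k^3 - k^2 - 20*k) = k*(k + 4)*(k^2 - 5*k) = k^2*(k + 4)*(k - 5)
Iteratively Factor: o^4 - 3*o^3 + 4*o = (o)*(o^3 - 3*o^2 + 4) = o*(o - 2)*(o^2 - o - 2) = o*(o - 2)^2*(o + 1)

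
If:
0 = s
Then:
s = 0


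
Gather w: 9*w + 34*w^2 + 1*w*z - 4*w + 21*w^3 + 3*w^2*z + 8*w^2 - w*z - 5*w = 21*w^3 + w^2*(3*z + 42)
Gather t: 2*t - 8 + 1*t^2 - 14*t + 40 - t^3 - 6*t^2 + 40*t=-t^3 - 5*t^2 + 28*t + 32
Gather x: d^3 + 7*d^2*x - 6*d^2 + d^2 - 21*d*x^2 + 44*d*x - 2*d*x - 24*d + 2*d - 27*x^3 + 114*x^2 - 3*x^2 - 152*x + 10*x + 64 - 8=d^3 - 5*d^2 - 22*d - 27*x^3 + x^2*(111 - 21*d) + x*(7*d^2 + 42*d - 142) + 56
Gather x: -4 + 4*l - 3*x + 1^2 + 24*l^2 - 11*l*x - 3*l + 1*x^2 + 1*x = 24*l^2 + l + x^2 + x*(-11*l - 2) - 3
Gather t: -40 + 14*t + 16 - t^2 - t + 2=-t^2 + 13*t - 22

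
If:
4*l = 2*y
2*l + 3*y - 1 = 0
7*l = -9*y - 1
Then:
No Solution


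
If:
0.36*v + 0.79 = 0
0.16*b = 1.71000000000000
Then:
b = 10.69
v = -2.19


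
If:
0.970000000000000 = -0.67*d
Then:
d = -1.45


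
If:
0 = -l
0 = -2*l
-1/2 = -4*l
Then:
No Solution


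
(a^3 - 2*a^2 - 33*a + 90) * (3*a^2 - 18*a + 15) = 3*a^5 - 24*a^4 - 48*a^3 + 834*a^2 - 2115*a + 1350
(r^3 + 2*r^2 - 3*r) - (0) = r^3 + 2*r^2 - 3*r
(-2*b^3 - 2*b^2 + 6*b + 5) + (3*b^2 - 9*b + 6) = -2*b^3 + b^2 - 3*b + 11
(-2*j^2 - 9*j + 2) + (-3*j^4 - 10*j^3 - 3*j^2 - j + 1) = -3*j^4 - 10*j^3 - 5*j^2 - 10*j + 3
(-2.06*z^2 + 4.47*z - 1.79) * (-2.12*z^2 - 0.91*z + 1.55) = 4.3672*z^4 - 7.6018*z^3 - 3.4659*z^2 + 8.5574*z - 2.7745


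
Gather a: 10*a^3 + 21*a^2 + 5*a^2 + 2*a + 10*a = 10*a^3 + 26*a^2 + 12*a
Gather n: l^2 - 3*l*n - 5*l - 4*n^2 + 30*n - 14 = l^2 - 5*l - 4*n^2 + n*(30 - 3*l) - 14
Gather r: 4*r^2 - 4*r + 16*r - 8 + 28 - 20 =4*r^2 + 12*r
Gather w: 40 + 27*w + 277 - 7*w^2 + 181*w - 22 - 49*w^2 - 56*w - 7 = -56*w^2 + 152*w + 288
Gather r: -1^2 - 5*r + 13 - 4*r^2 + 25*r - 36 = -4*r^2 + 20*r - 24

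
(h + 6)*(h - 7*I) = h^2 + 6*h - 7*I*h - 42*I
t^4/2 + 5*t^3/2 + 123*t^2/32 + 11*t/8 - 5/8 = (t/2 + 1)*(t - 1/4)*(t + 5/4)*(t + 2)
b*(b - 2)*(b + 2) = b^3 - 4*b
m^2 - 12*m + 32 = (m - 8)*(m - 4)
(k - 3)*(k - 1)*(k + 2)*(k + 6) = k^4 + 4*k^3 - 17*k^2 - 24*k + 36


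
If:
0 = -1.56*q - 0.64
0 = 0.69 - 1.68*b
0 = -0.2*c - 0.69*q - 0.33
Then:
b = 0.41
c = -0.23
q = -0.41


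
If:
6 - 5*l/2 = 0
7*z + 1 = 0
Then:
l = 12/5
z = -1/7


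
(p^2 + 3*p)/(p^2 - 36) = p*(p + 3)/(p^2 - 36)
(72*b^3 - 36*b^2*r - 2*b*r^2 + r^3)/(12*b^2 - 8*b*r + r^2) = 6*b + r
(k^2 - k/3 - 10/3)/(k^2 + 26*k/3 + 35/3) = (k - 2)/(k + 7)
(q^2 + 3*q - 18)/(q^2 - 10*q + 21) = (q + 6)/(q - 7)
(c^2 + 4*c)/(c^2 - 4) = c*(c + 4)/(c^2 - 4)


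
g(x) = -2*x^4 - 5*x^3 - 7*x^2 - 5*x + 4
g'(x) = -8*x^3 - 15*x^2 - 14*x - 5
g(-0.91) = 5.15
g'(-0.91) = 1.35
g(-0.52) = 5.26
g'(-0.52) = -0.65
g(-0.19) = 4.73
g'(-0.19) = -2.83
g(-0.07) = 4.32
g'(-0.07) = -4.09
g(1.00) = -15.00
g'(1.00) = -42.00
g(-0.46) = 5.22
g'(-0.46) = -0.96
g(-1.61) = 1.33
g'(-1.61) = 12.04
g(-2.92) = -62.00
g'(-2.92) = 107.16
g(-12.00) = -33776.00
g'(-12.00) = 11827.00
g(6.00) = -3950.00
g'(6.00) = -2357.00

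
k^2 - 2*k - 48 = (k - 8)*(k + 6)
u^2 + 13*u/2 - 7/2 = (u - 1/2)*(u + 7)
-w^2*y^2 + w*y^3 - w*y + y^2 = y*(-w + y)*(w*y + 1)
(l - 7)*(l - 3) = l^2 - 10*l + 21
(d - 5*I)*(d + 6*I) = d^2 + I*d + 30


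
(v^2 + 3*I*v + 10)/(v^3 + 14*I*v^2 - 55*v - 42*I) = (v^2 + 3*I*v + 10)/(v^3 + 14*I*v^2 - 55*v - 42*I)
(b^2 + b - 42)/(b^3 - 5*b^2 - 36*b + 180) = (b + 7)/(b^2 + b - 30)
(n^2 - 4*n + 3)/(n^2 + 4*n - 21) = (n - 1)/(n + 7)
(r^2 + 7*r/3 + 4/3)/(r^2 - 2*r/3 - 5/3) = (3*r + 4)/(3*r - 5)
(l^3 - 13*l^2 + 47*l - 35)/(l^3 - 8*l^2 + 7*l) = (l - 5)/l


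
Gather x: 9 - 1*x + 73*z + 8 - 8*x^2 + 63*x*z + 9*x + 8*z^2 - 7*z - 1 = -8*x^2 + x*(63*z + 8) + 8*z^2 + 66*z + 16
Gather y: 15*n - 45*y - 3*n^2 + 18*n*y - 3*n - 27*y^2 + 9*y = -3*n^2 + 12*n - 27*y^2 + y*(18*n - 36)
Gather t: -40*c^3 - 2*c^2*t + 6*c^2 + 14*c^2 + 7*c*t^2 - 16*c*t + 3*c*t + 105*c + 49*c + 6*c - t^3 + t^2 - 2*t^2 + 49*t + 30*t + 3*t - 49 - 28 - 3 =-40*c^3 + 20*c^2 + 160*c - t^3 + t^2*(7*c - 1) + t*(-2*c^2 - 13*c + 82) - 80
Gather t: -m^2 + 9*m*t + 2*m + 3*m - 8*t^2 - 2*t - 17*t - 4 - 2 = -m^2 + 5*m - 8*t^2 + t*(9*m - 19) - 6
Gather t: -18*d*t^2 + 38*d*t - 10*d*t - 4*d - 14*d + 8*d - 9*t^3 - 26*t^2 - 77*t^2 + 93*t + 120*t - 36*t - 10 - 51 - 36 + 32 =-10*d - 9*t^3 + t^2*(-18*d - 103) + t*(28*d + 177) - 65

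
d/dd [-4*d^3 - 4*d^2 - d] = -12*d^2 - 8*d - 1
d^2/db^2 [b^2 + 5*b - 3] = 2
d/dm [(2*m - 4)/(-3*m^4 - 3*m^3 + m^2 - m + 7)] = 2*(9*m^4 - 18*m^3 - 19*m^2 + 4*m + 5)/(9*m^8 + 18*m^7 + 3*m^6 - 35*m^4 - 44*m^3 + 15*m^2 - 14*m + 49)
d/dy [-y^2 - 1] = -2*y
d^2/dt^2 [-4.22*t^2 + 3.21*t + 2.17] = -8.44000000000000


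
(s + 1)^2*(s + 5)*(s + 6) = s^4 + 13*s^3 + 53*s^2 + 71*s + 30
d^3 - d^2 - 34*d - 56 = (d - 7)*(d + 2)*(d + 4)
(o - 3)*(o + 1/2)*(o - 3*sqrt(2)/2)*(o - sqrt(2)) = o^4 - 5*sqrt(2)*o^3/2 - 5*o^3/2 + 3*o^2/2 + 25*sqrt(2)*o^2/4 - 15*o/2 + 15*sqrt(2)*o/4 - 9/2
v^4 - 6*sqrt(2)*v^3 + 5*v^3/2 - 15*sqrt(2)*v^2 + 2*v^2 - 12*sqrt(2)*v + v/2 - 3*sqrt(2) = (v + 1/2)*(v + 1)^2*(v - 6*sqrt(2))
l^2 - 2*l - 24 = (l - 6)*(l + 4)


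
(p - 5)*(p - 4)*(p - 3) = p^3 - 12*p^2 + 47*p - 60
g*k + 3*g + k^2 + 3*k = (g + k)*(k + 3)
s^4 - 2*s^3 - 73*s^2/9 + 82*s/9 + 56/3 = (s - 3)*(s - 7/3)*(s + 4/3)*(s + 2)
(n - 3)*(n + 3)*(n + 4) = n^3 + 4*n^2 - 9*n - 36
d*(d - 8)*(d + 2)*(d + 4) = d^4 - 2*d^3 - 40*d^2 - 64*d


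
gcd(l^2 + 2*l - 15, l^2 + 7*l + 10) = l + 5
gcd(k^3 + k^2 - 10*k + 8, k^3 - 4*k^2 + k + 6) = k - 2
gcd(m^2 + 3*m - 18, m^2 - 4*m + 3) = m - 3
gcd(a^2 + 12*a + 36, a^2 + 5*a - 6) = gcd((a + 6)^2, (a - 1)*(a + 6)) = a + 6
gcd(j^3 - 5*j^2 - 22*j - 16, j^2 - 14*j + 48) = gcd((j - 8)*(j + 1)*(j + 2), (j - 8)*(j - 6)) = j - 8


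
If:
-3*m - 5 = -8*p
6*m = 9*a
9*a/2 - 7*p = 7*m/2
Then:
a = -14/15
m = -7/5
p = 1/10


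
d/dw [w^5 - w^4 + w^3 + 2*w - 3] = 5*w^4 - 4*w^3 + 3*w^2 + 2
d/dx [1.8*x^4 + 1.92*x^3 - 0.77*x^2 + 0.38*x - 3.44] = 7.2*x^3 + 5.76*x^2 - 1.54*x + 0.38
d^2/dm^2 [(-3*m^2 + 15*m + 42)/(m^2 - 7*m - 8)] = 12*(-m^3 + 9*m^2 - 87*m + 227)/(m^6 - 21*m^5 + 123*m^4 - 7*m^3 - 984*m^2 - 1344*m - 512)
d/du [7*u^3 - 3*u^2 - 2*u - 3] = 21*u^2 - 6*u - 2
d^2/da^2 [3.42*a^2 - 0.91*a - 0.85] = 6.84000000000000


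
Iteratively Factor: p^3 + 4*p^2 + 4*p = (p + 2)*(p^2 + 2*p) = p*(p + 2)*(p + 2)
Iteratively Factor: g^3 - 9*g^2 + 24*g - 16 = (g - 1)*(g^2 - 8*g + 16) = (g - 4)*(g - 1)*(g - 4)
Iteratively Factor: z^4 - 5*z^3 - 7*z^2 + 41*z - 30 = (z - 1)*(z^3 - 4*z^2 - 11*z + 30) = (z - 1)*(z + 3)*(z^2 - 7*z + 10) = (z - 5)*(z - 1)*(z + 3)*(z - 2)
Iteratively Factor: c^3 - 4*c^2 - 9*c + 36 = (c - 3)*(c^2 - c - 12) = (c - 4)*(c - 3)*(c + 3)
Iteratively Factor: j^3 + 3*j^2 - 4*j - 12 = (j - 2)*(j^2 + 5*j + 6) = (j - 2)*(j + 2)*(j + 3)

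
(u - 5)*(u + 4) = u^2 - u - 20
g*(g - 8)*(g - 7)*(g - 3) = g^4 - 18*g^3 + 101*g^2 - 168*g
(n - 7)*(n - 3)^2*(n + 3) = n^4 - 10*n^3 + 12*n^2 + 90*n - 189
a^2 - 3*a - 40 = (a - 8)*(a + 5)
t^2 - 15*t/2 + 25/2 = (t - 5)*(t - 5/2)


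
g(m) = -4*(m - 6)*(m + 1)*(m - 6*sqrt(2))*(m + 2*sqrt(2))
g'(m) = -4*(m - 6)*(m + 1)*(m - 6*sqrt(2)) - 4*(m - 6)*(m + 1)*(m + 2*sqrt(2)) - 4*(m - 6)*(m - 6*sqrt(2))*(m + 2*sqrt(2)) - 4*(m + 1)*(m - 6*sqrt(2))*(m + 2*sqrt(2)) = -16*m^3 + 60*m^2 + 48*sqrt(2)*m^2 - 160*sqrt(2)*m + 240*m - 480 - 96*sqrt(2)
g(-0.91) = -44.84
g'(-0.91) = -510.30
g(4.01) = -1220.47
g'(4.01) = 463.94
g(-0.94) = -29.65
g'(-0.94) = -502.38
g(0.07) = -619.06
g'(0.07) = -614.18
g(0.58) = -922.97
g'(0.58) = -567.91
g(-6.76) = -17621.18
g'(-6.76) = 10078.01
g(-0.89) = -55.09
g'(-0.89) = -515.41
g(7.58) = 510.94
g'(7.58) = -132.38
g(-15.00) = -336162.91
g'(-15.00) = 81951.85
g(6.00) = 0.00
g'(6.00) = 614.35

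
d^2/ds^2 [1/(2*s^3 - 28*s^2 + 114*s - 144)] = (6*s^2 - 76*s + 249)/(s^7 - 36*s^6 + 534*s^5 - 4220*s^4 + 19185*s^3 - 50328*s^2 + 70848*s - 41472)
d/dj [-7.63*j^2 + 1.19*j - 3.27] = 1.19 - 15.26*j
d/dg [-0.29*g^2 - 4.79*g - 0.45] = -0.58*g - 4.79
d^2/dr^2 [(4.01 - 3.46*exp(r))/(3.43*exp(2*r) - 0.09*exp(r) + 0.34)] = (-40.706554*exp(4*r) + 187.640894*exp(3*r) + 20.496651*exp(2*r) - 18.779243*exp(r) - 0.27727)*exp(r)/(40.353607*exp(6*r) - 3.176523*exp(5*r) + 12.083547*exp(4*r) - 0.630477*exp(3*r) + 1.197786*exp(2*r) - 0.031212*exp(r) + 0.039304)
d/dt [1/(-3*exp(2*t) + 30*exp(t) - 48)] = 2*(exp(t) - 5)*exp(t)/(3*(exp(2*t) - 10*exp(t) + 16)^2)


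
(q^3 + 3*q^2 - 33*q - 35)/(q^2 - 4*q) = (q^3 + 3*q^2 - 33*q - 35)/(q*(q - 4))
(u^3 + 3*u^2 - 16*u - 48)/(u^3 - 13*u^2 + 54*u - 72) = (u^2 + 7*u + 12)/(u^2 - 9*u + 18)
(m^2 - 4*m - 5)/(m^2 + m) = (m - 5)/m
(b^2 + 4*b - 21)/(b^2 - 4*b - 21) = (-b^2 - 4*b + 21)/(-b^2 + 4*b + 21)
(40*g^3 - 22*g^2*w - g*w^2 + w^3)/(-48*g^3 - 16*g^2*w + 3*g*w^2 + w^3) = (-10*g^2 + 3*g*w + w^2)/(12*g^2 + 7*g*w + w^2)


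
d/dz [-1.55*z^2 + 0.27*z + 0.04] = 0.27 - 3.1*z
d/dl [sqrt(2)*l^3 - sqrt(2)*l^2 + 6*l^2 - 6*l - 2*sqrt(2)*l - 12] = 3*sqrt(2)*l^2 - 2*sqrt(2)*l + 12*l - 6 - 2*sqrt(2)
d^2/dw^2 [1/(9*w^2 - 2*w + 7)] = 2*(-81*w^2 + 18*w + 4*(9*w - 1)^2 - 63)/(9*w^2 - 2*w + 7)^3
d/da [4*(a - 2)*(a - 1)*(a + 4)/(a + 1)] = 8*(a^3 + 2*a^2 + a - 9)/(a^2 + 2*a + 1)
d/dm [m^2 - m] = 2*m - 1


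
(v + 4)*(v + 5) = v^2 + 9*v + 20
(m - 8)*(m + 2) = m^2 - 6*m - 16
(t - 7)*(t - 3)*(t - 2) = t^3 - 12*t^2 + 41*t - 42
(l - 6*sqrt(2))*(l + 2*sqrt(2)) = l^2 - 4*sqrt(2)*l - 24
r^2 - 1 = (r - 1)*(r + 1)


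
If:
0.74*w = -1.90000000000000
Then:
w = -2.57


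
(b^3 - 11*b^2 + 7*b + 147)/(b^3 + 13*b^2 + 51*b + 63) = (b^2 - 14*b + 49)/(b^2 + 10*b + 21)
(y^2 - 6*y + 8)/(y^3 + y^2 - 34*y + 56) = 1/(y + 7)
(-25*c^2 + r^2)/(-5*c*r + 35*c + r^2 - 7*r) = (5*c + r)/(r - 7)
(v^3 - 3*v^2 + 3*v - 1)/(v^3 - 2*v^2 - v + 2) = (v^2 - 2*v + 1)/(v^2 - v - 2)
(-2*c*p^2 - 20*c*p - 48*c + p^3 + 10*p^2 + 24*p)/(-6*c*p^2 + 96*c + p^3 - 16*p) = (-2*c*p - 12*c + p^2 + 6*p)/(-6*c*p + 24*c + p^2 - 4*p)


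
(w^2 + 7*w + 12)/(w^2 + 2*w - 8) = (w + 3)/(w - 2)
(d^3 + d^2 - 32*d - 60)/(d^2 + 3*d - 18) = (d^3 + d^2 - 32*d - 60)/(d^2 + 3*d - 18)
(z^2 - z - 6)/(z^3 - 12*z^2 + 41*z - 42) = (z + 2)/(z^2 - 9*z + 14)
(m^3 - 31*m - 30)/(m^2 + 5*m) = m - 5 - 6/m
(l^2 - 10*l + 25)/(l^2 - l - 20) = (l - 5)/(l + 4)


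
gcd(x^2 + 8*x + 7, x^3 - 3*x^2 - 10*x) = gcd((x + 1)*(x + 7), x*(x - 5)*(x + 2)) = 1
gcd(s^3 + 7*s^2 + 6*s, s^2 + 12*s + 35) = 1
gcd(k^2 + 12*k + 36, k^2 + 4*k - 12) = k + 6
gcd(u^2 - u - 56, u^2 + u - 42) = u + 7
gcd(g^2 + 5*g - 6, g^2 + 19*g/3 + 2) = g + 6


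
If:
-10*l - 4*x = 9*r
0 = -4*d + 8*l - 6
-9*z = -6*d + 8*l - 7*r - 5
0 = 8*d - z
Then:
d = z/8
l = z/16 + 3/4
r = 5*z/4 + 1/7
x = -95*z/32 - 123/56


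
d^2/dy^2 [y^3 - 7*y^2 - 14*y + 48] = 6*y - 14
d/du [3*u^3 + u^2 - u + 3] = 9*u^2 + 2*u - 1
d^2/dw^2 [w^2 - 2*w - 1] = 2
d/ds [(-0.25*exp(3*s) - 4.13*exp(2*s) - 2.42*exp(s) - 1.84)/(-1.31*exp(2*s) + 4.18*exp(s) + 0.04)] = (0.3275*exp(4*s) - 2.09*exp(3*s) - 20.4636*exp(2*s) - 5.1512*exp(s) + 7.5944)*exp(s)/(1.7161*exp(4*s) - 10.9516*exp(3*s) + 17.3676*exp(2*s) + 0.3344*exp(s) + 0.0016)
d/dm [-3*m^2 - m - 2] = -6*m - 1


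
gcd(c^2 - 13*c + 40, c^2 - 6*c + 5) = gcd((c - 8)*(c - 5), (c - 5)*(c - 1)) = c - 5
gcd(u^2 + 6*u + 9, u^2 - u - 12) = u + 3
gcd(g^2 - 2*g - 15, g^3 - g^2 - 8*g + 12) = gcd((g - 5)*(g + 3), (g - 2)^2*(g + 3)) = g + 3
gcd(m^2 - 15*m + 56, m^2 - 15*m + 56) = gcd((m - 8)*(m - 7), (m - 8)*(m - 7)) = m^2 - 15*m + 56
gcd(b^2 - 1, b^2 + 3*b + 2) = b + 1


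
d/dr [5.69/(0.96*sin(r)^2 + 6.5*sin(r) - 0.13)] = -(10.9248*sin(r) + 36.985)*cos(r)/(0.96*sin(r)^2 + 6.5*sin(r) - 0.13)^2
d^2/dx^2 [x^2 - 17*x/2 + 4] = 2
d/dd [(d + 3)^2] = 2*d + 6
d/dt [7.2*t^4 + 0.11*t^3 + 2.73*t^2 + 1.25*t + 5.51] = 28.8*t^3 + 0.33*t^2 + 5.46*t + 1.25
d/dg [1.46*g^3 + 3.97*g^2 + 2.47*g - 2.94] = 4.38*g^2 + 7.94*g + 2.47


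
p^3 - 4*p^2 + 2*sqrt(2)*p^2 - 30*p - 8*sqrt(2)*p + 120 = (p - 4)*(p - 3*sqrt(2))*(p + 5*sqrt(2))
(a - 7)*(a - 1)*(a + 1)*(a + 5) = a^4 - 2*a^3 - 36*a^2 + 2*a + 35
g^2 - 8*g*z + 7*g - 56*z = (g + 7)*(g - 8*z)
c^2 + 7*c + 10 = (c + 2)*(c + 5)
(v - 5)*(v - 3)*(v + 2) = v^3 - 6*v^2 - v + 30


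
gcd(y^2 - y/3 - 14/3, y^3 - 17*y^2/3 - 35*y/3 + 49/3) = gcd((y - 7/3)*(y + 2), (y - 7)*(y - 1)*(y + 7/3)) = 1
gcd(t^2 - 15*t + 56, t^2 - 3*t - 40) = t - 8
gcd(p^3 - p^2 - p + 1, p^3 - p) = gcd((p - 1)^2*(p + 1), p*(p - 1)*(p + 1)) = p^2 - 1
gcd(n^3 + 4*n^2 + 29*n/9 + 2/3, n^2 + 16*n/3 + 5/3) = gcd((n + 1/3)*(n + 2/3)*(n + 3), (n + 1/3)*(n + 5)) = n + 1/3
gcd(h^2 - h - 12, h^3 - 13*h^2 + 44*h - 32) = h - 4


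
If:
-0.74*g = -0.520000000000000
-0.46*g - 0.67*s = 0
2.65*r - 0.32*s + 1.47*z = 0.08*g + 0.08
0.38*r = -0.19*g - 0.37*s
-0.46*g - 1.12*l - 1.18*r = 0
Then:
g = 0.70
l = -0.41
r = 0.12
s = -0.48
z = -0.23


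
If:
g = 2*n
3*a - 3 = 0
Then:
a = 1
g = 2*n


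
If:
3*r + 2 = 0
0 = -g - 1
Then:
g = -1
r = -2/3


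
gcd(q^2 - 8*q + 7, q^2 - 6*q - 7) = q - 7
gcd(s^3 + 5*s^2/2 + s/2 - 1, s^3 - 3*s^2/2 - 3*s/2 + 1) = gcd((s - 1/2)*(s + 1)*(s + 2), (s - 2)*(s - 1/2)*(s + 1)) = s^2 + s/2 - 1/2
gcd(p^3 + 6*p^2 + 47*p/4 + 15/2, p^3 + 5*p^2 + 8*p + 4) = p + 2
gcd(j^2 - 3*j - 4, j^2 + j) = j + 1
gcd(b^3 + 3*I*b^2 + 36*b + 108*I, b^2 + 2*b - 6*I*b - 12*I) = b - 6*I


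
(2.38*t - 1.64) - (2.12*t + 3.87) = 0.26*t - 5.51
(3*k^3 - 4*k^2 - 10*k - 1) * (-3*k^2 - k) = -9*k^5 + 9*k^4 + 34*k^3 + 13*k^2 + k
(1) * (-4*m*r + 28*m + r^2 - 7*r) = -4*m*r + 28*m + r^2 - 7*r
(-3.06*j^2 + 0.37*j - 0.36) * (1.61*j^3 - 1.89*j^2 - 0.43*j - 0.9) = -4.9266*j^5 + 6.3791*j^4 + 0.0369000000000002*j^3 + 3.2753*j^2 - 0.1782*j + 0.324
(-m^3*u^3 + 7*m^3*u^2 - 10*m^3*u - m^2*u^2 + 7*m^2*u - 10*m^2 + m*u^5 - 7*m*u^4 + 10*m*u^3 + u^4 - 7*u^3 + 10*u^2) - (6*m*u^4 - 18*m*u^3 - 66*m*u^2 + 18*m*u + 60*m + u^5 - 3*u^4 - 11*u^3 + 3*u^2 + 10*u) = -m^3*u^3 + 7*m^3*u^2 - 10*m^3*u - m^2*u^2 + 7*m^2*u - 10*m^2 + m*u^5 - 13*m*u^4 + 28*m*u^3 + 66*m*u^2 - 18*m*u - 60*m - u^5 + 4*u^4 + 4*u^3 + 7*u^2 - 10*u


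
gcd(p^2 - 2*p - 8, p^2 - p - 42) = 1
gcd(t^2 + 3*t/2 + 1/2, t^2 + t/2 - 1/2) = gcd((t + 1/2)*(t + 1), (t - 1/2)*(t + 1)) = t + 1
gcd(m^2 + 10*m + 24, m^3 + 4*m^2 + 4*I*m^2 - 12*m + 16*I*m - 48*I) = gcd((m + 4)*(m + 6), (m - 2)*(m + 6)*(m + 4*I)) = m + 6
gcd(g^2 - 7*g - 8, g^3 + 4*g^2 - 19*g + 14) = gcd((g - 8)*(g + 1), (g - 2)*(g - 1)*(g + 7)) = 1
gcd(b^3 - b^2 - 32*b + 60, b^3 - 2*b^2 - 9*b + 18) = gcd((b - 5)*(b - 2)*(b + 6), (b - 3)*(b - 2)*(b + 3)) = b - 2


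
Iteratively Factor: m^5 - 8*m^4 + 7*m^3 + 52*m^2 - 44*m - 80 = (m + 1)*(m^4 - 9*m^3 + 16*m^2 + 36*m - 80) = (m + 1)*(m + 2)*(m^3 - 11*m^2 + 38*m - 40) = (m - 5)*(m + 1)*(m + 2)*(m^2 - 6*m + 8) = (m - 5)*(m - 2)*(m + 1)*(m + 2)*(m - 4)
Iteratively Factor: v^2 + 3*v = (v + 3)*(v)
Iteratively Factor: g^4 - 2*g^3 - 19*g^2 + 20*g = (g - 5)*(g^3 + 3*g^2 - 4*g) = (g - 5)*(g - 1)*(g^2 + 4*g) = g*(g - 5)*(g - 1)*(g + 4)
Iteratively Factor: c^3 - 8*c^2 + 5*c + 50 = (c - 5)*(c^2 - 3*c - 10) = (c - 5)^2*(c + 2)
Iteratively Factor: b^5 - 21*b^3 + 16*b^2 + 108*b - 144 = (b - 3)*(b^4 + 3*b^3 - 12*b^2 - 20*b + 48) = (b - 3)*(b - 2)*(b^3 + 5*b^2 - 2*b - 24) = (b - 3)*(b - 2)^2*(b^2 + 7*b + 12) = (b - 3)*(b - 2)^2*(b + 3)*(b + 4)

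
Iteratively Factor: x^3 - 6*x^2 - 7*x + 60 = (x + 3)*(x^2 - 9*x + 20) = (x - 4)*(x + 3)*(x - 5)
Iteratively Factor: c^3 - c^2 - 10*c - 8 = (c + 2)*(c^2 - 3*c - 4) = (c - 4)*(c + 2)*(c + 1)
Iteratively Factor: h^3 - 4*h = (h)*(h^2 - 4) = h*(h + 2)*(h - 2)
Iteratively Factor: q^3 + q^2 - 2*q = (q - 1)*(q^2 + 2*q) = q*(q - 1)*(q + 2)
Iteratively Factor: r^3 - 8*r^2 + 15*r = (r - 3)*(r^2 - 5*r) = r*(r - 3)*(r - 5)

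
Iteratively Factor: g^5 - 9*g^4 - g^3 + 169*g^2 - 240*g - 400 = (g + 4)*(g^4 - 13*g^3 + 51*g^2 - 35*g - 100) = (g - 5)*(g + 4)*(g^3 - 8*g^2 + 11*g + 20) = (g - 5)^2*(g + 4)*(g^2 - 3*g - 4) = (g - 5)^2*(g + 1)*(g + 4)*(g - 4)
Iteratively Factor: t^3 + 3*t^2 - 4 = (t + 2)*(t^2 + t - 2) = (t - 1)*(t + 2)*(t + 2)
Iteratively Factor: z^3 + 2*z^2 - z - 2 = (z - 1)*(z^2 + 3*z + 2) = (z - 1)*(z + 1)*(z + 2)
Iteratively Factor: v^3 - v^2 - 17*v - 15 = (v + 1)*(v^2 - 2*v - 15) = (v + 1)*(v + 3)*(v - 5)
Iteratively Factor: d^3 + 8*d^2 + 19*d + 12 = (d + 3)*(d^2 + 5*d + 4) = (d + 1)*(d + 3)*(d + 4)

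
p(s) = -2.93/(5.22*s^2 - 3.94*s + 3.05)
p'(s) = -2.93*(3.94 - 10.44*s)/(5.22*s^2 - 3.94*s + 3.05)^2 = (30.5892*s - 11.5442)/(5.22*s^2 - 3.94*s + 3.05)^2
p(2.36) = -0.13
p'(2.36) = 0.12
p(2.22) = -0.15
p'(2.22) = 0.14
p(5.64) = -0.02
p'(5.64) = 0.01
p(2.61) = -0.10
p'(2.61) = 0.09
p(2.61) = -0.10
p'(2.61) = 0.09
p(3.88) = -0.04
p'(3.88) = 0.02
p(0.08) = -1.06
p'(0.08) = -1.19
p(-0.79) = -0.31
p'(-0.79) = -0.40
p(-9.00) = -0.01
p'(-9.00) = -0.00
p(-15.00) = -0.00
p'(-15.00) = -0.00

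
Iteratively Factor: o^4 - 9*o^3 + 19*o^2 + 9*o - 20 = (o - 4)*(o^3 - 5*o^2 - o + 5) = (o - 4)*(o + 1)*(o^2 - 6*o + 5) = (o - 4)*(o - 1)*(o + 1)*(o - 5)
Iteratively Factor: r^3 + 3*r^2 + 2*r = (r + 1)*(r^2 + 2*r) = (r + 1)*(r + 2)*(r)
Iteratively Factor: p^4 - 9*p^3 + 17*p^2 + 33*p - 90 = (p + 2)*(p^3 - 11*p^2 + 39*p - 45) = (p - 3)*(p + 2)*(p^2 - 8*p + 15) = (p - 3)^2*(p + 2)*(p - 5)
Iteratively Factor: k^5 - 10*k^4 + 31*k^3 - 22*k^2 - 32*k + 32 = (k + 1)*(k^4 - 11*k^3 + 42*k^2 - 64*k + 32) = (k - 1)*(k + 1)*(k^3 - 10*k^2 + 32*k - 32) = (k - 4)*(k - 1)*(k + 1)*(k^2 - 6*k + 8) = (k - 4)^2*(k - 1)*(k + 1)*(k - 2)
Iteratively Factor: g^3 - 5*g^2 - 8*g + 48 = (g - 4)*(g^2 - g - 12) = (g - 4)*(g + 3)*(g - 4)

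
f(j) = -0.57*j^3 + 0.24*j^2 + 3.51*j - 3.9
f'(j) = -1.71*j^2 + 0.48*j + 3.51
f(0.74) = -1.40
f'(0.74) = 2.93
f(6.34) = -117.26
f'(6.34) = -62.18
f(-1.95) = -5.61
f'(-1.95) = -3.93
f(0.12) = -3.48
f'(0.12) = 3.54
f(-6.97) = 176.30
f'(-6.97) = -82.91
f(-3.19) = 5.85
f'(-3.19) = -15.42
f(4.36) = -31.28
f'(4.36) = -26.90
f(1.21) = -0.31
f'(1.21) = 1.59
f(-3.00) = 3.12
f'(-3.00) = -13.32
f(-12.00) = 973.50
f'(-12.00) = -248.49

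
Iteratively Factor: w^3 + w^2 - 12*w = (w + 4)*(w^2 - 3*w) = w*(w + 4)*(w - 3)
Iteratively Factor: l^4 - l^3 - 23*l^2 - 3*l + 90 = (l - 2)*(l^3 + l^2 - 21*l - 45) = (l - 2)*(l + 3)*(l^2 - 2*l - 15) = (l - 5)*(l - 2)*(l + 3)*(l + 3)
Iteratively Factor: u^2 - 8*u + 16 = (u - 4)*(u - 4)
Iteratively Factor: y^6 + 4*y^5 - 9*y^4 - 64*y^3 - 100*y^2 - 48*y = (y + 3)*(y^5 + y^4 - 12*y^3 - 28*y^2 - 16*y) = y*(y + 3)*(y^4 + y^3 - 12*y^2 - 28*y - 16) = y*(y + 2)*(y + 3)*(y^3 - y^2 - 10*y - 8) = y*(y + 1)*(y + 2)*(y + 3)*(y^2 - 2*y - 8) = y*(y - 4)*(y + 1)*(y + 2)*(y + 3)*(y + 2)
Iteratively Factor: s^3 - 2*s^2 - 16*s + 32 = (s + 4)*(s^2 - 6*s + 8) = (s - 2)*(s + 4)*(s - 4)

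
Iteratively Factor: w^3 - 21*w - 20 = (w + 4)*(w^2 - 4*w - 5) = (w + 1)*(w + 4)*(w - 5)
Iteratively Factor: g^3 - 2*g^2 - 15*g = (g - 5)*(g^2 + 3*g) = (g - 5)*(g + 3)*(g)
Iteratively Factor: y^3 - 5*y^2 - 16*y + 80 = (y + 4)*(y^2 - 9*y + 20) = (y - 4)*(y + 4)*(y - 5)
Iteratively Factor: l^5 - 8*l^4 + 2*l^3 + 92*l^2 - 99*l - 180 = (l - 5)*(l^4 - 3*l^3 - 13*l^2 + 27*l + 36) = (l - 5)*(l - 4)*(l^3 + l^2 - 9*l - 9) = (l - 5)*(l - 4)*(l + 1)*(l^2 - 9) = (l - 5)*(l - 4)*(l - 3)*(l + 1)*(l + 3)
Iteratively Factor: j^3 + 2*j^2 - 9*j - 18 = (j + 3)*(j^2 - j - 6) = (j - 3)*(j + 3)*(j + 2)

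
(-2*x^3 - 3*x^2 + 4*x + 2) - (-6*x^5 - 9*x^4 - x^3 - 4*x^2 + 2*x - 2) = 6*x^5 + 9*x^4 - x^3 + x^2 + 2*x + 4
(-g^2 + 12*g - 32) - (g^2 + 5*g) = -2*g^2 + 7*g - 32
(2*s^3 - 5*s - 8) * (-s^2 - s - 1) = -2*s^5 - 2*s^4 + 3*s^3 + 13*s^2 + 13*s + 8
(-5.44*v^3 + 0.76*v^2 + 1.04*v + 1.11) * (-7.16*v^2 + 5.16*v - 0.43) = 38.9504*v^5 - 33.512*v^4 - 1.1856*v^3 - 2.908*v^2 + 5.2804*v - 0.4773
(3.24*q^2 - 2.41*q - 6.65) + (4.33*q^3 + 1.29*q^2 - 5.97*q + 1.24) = 4.33*q^3 + 4.53*q^2 - 8.38*q - 5.41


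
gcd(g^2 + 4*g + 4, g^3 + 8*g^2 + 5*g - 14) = g + 2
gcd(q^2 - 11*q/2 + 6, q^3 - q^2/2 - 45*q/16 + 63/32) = q - 3/2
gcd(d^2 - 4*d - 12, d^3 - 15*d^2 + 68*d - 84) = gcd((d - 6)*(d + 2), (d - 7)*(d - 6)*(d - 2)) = d - 6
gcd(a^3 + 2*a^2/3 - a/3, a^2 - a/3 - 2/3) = 1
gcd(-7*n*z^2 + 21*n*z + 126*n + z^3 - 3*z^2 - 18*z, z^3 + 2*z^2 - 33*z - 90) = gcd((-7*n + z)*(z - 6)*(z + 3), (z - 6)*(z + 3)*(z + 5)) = z^2 - 3*z - 18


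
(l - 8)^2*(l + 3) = l^3 - 13*l^2 + 16*l + 192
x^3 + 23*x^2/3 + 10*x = x*(x + 5/3)*(x + 6)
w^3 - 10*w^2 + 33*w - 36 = (w - 4)*(w - 3)^2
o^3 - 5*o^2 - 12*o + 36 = (o - 6)*(o - 2)*(o + 3)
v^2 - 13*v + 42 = (v - 7)*(v - 6)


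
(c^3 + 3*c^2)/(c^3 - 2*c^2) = (c + 3)/(c - 2)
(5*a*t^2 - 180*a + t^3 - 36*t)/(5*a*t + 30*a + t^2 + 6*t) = t - 6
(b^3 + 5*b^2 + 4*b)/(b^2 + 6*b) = (b^2 + 5*b + 4)/(b + 6)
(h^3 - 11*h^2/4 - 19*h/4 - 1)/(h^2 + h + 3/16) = 4*(h^2 - 3*h - 4)/(4*h + 3)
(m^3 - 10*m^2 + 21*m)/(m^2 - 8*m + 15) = m*(m - 7)/(m - 5)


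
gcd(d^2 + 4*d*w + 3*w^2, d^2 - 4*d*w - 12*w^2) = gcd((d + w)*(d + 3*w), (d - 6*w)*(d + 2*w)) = 1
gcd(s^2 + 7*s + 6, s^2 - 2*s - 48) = s + 6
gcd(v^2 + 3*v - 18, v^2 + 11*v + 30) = v + 6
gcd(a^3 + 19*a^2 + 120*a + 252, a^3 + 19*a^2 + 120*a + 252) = a^3 + 19*a^2 + 120*a + 252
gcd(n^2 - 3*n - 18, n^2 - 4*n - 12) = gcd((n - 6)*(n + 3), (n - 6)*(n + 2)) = n - 6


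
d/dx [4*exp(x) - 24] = 4*exp(x)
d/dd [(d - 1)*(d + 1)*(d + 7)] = 3*d^2 + 14*d - 1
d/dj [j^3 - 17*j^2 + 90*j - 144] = 3*j^2 - 34*j + 90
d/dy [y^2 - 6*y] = 2*y - 6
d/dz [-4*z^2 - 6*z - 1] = -8*z - 6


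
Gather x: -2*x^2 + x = -2*x^2 + x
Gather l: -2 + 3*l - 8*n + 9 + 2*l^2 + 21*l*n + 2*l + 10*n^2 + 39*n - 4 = 2*l^2 + l*(21*n + 5) + 10*n^2 + 31*n + 3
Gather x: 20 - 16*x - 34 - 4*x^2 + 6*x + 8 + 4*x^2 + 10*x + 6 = 0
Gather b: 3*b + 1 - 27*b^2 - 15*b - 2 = -27*b^2 - 12*b - 1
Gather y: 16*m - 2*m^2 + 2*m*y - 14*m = -2*m^2 + 2*m*y + 2*m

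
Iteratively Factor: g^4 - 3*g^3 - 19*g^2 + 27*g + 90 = (g - 3)*(g^3 - 19*g - 30) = (g - 3)*(g + 3)*(g^2 - 3*g - 10) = (g - 5)*(g - 3)*(g + 3)*(g + 2)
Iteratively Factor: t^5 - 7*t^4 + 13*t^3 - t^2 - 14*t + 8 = (t - 4)*(t^4 - 3*t^3 + t^2 + 3*t - 2) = (t - 4)*(t + 1)*(t^3 - 4*t^2 + 5*t - 2) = (t - 4)*(t - 1)*(t + 1)*(t^2 - 3*t + 2) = (t - 4)*(t - 1)^2*(t + 1)*(t - 2)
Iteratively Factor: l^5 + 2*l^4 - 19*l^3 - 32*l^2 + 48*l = (l - 1)*(l^4 + 3*l^3 - 16*l^2 - 48*l) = (l - 1)*(l + 3)*(l^3 - 16*l) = l*(l - 1)*(l + 3)*(l^2 - 16) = l*(l - 4)*(l - 1)*(l + 3)*(l + 4)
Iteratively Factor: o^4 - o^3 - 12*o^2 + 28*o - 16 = (o + 4)*(o^3 - 5*o^2 + 8*o - 4) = (o - 2)*(o + 4)*(o^2 - 3*o + 2) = (o - 2)*(o - 1)*(o + 4)*(o - 2)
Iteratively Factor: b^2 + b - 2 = (b + 2)*(b - 1)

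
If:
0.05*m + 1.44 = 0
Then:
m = -28.80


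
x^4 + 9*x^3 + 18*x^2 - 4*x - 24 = (x - 1)*(x + 2)^2*(x + 6)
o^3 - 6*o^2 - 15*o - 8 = (o - 8)*(o + 1)^2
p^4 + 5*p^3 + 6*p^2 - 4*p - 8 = (p - 1)*(p + 2)^3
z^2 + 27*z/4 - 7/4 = (z - 1/4)*(z + 7)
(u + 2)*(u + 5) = u^2 + 7*u + 10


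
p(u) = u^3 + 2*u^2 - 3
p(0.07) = -2.99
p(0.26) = -2.85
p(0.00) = -3.00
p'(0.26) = 1.24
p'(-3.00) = 15.00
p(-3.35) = -18.15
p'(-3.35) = 20.27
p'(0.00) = 0.00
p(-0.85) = -2.17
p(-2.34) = -4.86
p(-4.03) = -35.97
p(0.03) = -3.00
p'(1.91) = 18.58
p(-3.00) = -12.00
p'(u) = 3*u^2 + 4*u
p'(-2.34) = 7.07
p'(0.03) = 0.12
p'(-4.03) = 32.60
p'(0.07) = 0.29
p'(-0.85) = -1.23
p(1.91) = 11.26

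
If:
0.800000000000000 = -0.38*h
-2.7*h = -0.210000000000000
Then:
No Solution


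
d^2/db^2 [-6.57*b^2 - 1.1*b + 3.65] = -13.1400000000000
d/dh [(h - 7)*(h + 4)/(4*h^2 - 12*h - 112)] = 0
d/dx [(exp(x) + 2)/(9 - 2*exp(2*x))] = (4*(exp(x) + 2)*exp(x) - 2*exp(2*x) + 9)*exp(x)/(2*exp(2*x) - 9)^2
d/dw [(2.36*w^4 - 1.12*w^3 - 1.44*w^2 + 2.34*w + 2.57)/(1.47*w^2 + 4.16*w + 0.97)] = (6.9384*w^5 + 27.8064*w^4 - 0.161600000000004*w^3 - 12.6894*w^2 - 10.3494*w - 8.4214)/(2.1609*w^4 + 12.2304*w^3 + 20.1574*w^2 + 8.0704*w + 0.9409)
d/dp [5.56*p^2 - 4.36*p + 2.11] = 11.12*p - 4.36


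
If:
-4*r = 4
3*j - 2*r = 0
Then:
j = -2/3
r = -1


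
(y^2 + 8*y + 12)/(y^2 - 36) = (y + 2)/(y - 6)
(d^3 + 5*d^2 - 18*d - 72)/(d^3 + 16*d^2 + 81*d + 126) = (d - 4)/(d + 7)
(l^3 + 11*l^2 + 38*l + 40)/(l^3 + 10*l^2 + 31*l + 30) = (l + 4)/(l + 3)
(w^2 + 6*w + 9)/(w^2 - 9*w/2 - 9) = 2*(w^2 + 6*w + 9)/(2*w^2 - 9*w - 18)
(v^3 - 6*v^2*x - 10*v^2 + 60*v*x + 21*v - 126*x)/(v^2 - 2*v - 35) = (v^2 - 6*v*x - 3*v + 18*x)/(v + 5)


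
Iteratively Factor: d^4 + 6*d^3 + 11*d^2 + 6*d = (d + 1)*(d^3 + 5*d^2 + 6*d) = (d + 1)*(d + 3)*(d^2 + 2*d) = (d + 1)*(d + 2)*(d + 3)*(d)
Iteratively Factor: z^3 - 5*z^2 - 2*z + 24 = (z - 3)*(z^2 - 2*z - 8) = (z - 4)*(z - 3)*(z + 2)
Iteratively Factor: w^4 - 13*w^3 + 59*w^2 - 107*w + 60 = (w - 3)*(w^3 - 10*w^2 + 29*w - 20) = (w - 4)*(w - 3)*(w^2 - 6*w + 5) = (w - 4)*(w - 3)*(w - 1)*(w - 5)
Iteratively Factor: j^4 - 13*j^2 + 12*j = (j + 4)*(j^3 - 4*j^2 + 3*j) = j*(j + 4)*(j^2 - 4*j + 3) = j*(j - 1)*(j + 4)*(j - 3)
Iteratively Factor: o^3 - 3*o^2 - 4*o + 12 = (o - 3)*(o^2 - 4) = (o - 3)*(o + 2)*(o - 2)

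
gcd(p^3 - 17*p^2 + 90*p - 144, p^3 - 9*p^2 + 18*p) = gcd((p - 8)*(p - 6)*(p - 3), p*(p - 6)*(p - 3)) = p^2 - 9*p + 18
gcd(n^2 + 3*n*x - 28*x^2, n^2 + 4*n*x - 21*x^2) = n + 7*x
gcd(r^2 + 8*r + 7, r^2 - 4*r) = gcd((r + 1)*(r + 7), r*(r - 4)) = 1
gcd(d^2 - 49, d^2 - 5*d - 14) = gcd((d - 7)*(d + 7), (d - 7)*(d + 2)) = d - 7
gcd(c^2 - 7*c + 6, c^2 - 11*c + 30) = c - 6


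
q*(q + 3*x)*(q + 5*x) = q^3 + 8*q^2*x + 15*q*x^2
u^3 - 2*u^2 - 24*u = u*(u - 6)*(u + 4)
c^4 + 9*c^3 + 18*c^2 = c^2*(c + 3)*(c + 6)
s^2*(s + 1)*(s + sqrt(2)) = s^4 + s^3 + sqrt(2)*s^3 + sqrt(2)*s^2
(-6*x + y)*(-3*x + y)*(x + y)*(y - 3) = 18*x^3*y - 54*x^3 + 9*x^2*y^2 - 27*x^2*y - 8*x*y^3 + 24*x*y^2 + y^4 - 3*y^3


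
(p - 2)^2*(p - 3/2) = p^3 - 11*p^2/2 + 10*p - 6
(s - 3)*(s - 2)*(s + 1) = s^3 - 4*s^2 + s + 6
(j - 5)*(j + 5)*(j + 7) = j^3 + 7*j^2 - 25*j - 175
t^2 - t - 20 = (t - 5)*(t + 4)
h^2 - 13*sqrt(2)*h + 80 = (h - 8*sqrt(2))*(h - 5*sqrt(2))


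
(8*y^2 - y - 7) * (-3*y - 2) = -24*y^3 - 13*y^2 + 23*y + 14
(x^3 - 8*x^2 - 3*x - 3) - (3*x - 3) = x^3 - 8*x^2 - 6*x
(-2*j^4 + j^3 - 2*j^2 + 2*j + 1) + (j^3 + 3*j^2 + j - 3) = -2*j^4 + 2*j^3 + j^2 + 3*j - 2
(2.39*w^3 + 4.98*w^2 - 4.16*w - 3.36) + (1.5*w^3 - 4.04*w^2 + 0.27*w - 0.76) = 3.89*w^3 + 0.94*w^2 - 3.89*w - 4.12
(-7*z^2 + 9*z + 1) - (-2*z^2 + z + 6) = -5*z^2 + 8*z - 5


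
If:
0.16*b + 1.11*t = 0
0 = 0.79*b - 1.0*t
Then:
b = 0.00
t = 0.00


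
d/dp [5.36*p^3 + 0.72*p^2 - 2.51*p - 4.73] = 16.08*p^2 + 1.44*p - 2.51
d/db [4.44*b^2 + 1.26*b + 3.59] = 8.88*b + 1.26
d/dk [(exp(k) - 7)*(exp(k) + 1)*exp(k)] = (3*exp(2*k) - 12*exp(k) - 7)*exp(k)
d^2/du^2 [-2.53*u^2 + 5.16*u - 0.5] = -5.06000000000000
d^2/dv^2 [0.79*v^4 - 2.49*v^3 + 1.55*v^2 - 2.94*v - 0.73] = 9.48*v^2 - 14.94*v + 3.1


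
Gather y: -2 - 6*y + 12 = 10 - 6*y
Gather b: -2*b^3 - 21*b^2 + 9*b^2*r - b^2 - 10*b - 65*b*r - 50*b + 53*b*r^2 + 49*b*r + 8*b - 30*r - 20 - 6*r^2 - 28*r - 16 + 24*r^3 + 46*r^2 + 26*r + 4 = -2*b^3 + b^2*(9*r - 22) + b*(53*r^2 - 16*r - 52) + 24*r^3 + 40*r^2 - 32*r - 32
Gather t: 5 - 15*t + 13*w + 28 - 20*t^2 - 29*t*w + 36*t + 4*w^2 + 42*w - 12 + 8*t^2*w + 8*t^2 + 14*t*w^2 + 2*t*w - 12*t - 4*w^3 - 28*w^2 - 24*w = t^2*(8*w - 12) + t*(14*w^2 - 27*w + 9) - 4*w^3 - 24*w^2 + 31*w + 21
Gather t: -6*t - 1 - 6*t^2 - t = -6*t^2 - 7*t - 1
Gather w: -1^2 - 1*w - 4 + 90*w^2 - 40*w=90*w^2 - 41*w - 5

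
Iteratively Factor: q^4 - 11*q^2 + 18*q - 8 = (q - 2)*(q^3 + 2*q^2 - 7*q + 4) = (q - 2)*(q - 1)*(q^2 + 3*q - 4) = (q - 2)*(q - 1)*(q + 4)*(q - 1)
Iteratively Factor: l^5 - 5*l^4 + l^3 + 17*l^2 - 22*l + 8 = (l - 1)*(l^4 - 4*l^3 - 3*l^2 + 14*l - 8) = (l - 1)^2*(l^3 - 3*l^2 - 6*l + 8) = (l - 4)*(l - 1)^2*(l^2 + l - 2) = (l - 4)*(l - 1)^2*(l + 2)*(l - 1)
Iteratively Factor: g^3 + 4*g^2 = (g)*(g^2 + 4*g) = g*(g + 4)*(g)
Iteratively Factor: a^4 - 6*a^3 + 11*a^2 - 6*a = (a - 2)*(a^3 - 4*a^2 + 3*a) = (a - 3)*(a - 2)*(a^2 - a) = a*(a - 3)*(a - 2)*(a - 1)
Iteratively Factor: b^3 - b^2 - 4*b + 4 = (b - 2)*(b^2 + b - 2) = (b - 2)*(b - 1)*(b + 2)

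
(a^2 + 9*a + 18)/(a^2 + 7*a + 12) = (a + 6)/(a + 4)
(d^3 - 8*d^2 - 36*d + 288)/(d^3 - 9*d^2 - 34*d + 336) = (d - 6)/(d - 7)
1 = 1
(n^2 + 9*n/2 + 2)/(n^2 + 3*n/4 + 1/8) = 4*(n + 4)/(4*n + 1)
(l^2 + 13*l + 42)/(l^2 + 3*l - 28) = (l + 6)/(l - 4)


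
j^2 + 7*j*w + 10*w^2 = (j + 2*w)*(j + 5*w)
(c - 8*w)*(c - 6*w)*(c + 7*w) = c^3 - 7*c^2*w - 50*c*w^2 + 336*w^3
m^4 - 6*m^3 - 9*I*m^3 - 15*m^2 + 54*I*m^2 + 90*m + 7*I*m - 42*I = (m - 6)*(m - 7*I)*(m - I)^2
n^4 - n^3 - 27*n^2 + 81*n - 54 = (n - 3)^2*(n - 1)*(n + 6)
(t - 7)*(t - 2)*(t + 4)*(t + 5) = t^4 - 47*t^2 - 54*t + 280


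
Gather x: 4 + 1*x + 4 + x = 2*x + 8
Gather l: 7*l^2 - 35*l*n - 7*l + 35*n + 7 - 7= 7*l^2 + l*(-35*n - 7) + 35*n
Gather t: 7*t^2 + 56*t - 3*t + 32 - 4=7*t^2 + 53*t + 28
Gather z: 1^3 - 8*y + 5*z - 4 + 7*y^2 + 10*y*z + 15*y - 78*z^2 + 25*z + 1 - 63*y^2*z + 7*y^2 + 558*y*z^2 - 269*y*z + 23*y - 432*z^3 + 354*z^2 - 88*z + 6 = 14*y^2 + 30*y - 432*z^3 + z^2*(558*y + 276) + z*(-63*y^2 - 259*y - 58) + 4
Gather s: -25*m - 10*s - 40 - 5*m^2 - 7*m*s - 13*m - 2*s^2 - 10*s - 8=-5*m^2 - 38*m - 2*s^2 + s*(-7*m - 20) - 48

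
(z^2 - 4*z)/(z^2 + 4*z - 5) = z*(z - 4)/(z^2 + 4*z - 5)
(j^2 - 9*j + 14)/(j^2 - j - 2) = (j - 7)/(j + 1)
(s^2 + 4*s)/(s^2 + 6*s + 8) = s/(s + 2)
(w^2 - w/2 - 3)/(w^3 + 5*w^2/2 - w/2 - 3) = (w - 2)/(w^2 + w - 2)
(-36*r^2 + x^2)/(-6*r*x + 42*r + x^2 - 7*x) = (6*r + x)/(x - 7)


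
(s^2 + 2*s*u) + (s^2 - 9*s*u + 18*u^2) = 2*s^2 - 7*s*u + 18*u^2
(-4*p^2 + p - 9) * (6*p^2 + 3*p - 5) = -24*p^4 - 6*p^3 - 31*p^2 - 32*p + 45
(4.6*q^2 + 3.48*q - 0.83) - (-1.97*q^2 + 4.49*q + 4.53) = 6.57*q^2 - 1.01*q - 5.36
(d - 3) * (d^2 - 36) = d^3 - 3*d^2 - 36*d + 108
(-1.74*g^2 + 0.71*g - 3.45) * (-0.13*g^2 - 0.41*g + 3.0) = 0.2262*g^4 + 0.6211*g^3 - 5.0626*g^2 + 3.5445*g - 10.35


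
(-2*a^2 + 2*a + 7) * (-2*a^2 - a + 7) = 4*a^4 - 2*a^3 - 30*a^2 + 7*a + 49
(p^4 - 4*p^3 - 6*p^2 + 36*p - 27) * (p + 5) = p^5 + p^4 - 26*p^3 + 6*p^2 + 153*p - 135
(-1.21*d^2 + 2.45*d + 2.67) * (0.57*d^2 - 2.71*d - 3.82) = -0.6897*d^4 + 4.6756*d^3 - 0.495400000000001*d^2 - 16.5947*d - 10.1994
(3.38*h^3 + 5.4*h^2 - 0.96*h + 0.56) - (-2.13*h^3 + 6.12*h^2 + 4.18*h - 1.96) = 5.51*h^3 - 0.72*h^2 - 5.14*h + 2.52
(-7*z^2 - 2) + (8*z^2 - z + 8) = z^2 - z + 6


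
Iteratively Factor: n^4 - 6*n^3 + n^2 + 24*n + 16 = (n - 4)*(n^3 - 2*n^2 - 7*n - 4) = (n - 4)^2*(n^2 + 2*n + 1) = (n - 4)^2*(n + 1)*(n + 1)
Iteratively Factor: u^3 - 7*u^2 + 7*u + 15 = (u + 1)*(u^2 - 8*u + 15) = (u - 3)*(u + 1)*(u - 5)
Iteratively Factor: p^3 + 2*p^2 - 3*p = (p - 1)*(p^2 + 3*p) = p*(p - 1)*(p + 3)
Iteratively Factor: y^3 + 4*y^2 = (y)*(y^2 + 4*y) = y^2*(y + 4)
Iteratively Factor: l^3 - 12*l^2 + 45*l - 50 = (l - 5)*(l^2 - 7*l + 10) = (l - 5)^2*(l - 2)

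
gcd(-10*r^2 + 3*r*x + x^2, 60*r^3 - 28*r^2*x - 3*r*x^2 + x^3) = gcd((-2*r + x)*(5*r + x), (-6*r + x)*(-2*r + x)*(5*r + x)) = -10*r^2 + 3*r*x + x^2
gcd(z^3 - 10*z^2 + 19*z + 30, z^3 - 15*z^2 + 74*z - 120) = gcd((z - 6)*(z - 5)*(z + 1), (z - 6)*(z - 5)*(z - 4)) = z^2 - 11*z + 30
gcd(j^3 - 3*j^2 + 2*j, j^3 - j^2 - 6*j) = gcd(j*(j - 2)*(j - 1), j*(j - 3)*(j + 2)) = j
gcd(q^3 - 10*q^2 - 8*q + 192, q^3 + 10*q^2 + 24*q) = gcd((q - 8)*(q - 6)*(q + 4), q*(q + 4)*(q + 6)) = q + 4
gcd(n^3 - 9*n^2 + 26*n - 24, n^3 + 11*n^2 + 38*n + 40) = 1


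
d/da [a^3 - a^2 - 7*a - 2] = 3*a^2 - 2*a - 7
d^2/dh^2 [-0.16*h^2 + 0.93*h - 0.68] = -0.320000000000000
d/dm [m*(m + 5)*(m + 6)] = 3*m^2 + 22*m + 30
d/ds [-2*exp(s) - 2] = -2*exp(s)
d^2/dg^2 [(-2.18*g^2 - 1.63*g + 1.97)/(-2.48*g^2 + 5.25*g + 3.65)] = (76.817504*g^3 + 45.702432*g^2 + 242.42496*g - 148.64478)/(15.252992*g^6 - 96.8688*g^5 + 137.71812*g^4 + 140.434875*g^3 - 202.689975*g^2 - 209.829375*g - 48.627125)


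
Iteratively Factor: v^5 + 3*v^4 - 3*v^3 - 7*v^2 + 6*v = (v - 1)*(v^4 + 4*v^3 + v^2 - 6*v) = (v - 1)*(v + 2)*(v^3 + 2*v^2 - 3*v) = (v - 1)*(v + 2)*(v + 3)*(v^2 - v) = (v - 1)^2*(v + 2)*(v + 3)*(v)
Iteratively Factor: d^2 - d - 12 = (d + 3)*(d - 4)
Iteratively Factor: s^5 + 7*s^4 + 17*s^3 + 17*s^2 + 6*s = (s + 1)*(s^4 + 6*s^3 + 11*s^2 + 6*s) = (s + 1)^2*(s^3 + 5*s^2 + 6*s) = (s + 1)^2*(s + 2)*(s^2 + 3*s) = s*(s + 1)^2*(s + 2)*(s + 3)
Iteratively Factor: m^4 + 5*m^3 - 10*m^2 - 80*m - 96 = (m + 4)*(m^3 + m^2 - 14*m - 24) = (m - 4)*(m + 4)*(m^2 + 5*m + 6) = (m - 4)*(m + 3)*(m + 4)*(m + 2)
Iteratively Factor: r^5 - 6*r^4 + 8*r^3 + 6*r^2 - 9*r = (r + 1)*(r^4 - 7*r^3 + 15*r^2 - 9*r) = (r - 3)*(r + 1)*(r^3 - 4*r^2 + 3*r) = (r - 3)*(r - 1)*(r + 1)*(r^2 - 3*r) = r*(r - 3)*(r - 1)*(r + 1)*(r - 3)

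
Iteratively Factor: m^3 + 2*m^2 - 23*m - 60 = (m - 5)*(m^2 + 7*m + 12) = (m - 5)*(m + 3)*(m + 4)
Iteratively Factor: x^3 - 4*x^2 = (x - 4)*(x^2) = x*(x - 4)*(x)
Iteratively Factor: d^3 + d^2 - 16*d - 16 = (d - 4)*(d^2 + 5*d + 4) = (d - 4)*(d + 4)*(d + 1)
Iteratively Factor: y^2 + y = (y)*(y + 1)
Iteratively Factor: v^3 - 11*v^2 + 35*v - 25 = (v - 5)*(v^2 - 6*v + 5) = (v - 5)*(v - 1)*(v - 5)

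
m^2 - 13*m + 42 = (m - 7)*(m - 6)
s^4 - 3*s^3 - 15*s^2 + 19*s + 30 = (s - 5)*(s - 2)*(s + 1)*(s + 3)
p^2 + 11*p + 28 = (p + 4)*(p + 7)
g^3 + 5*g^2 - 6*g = g*(g - 1)*(g + 6)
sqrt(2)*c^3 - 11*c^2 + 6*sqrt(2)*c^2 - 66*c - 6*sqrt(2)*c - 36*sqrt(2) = (c + 6)*(c - 6*sqrt(2))*(sqrt(2)*c + 1)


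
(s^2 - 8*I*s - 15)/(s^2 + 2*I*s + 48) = (s^2 - 8*I*s - 15)/(s^2 + 2*I*s + 48)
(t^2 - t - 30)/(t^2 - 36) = (t + 5)/(t + 6)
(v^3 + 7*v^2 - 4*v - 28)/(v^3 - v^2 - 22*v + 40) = (v^2 + 9*v + 14)/(v^2 + v - 20)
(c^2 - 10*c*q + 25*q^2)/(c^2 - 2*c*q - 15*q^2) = (c - 5*q)/(c + 3*q)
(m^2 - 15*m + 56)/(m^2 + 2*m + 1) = (m^2 - 15*m + 56)/(m^2 + 2*m + 1)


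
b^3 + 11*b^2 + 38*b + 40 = (b + 2)*(b + 4)*(b + 5)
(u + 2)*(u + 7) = u^2 + 9*u + 14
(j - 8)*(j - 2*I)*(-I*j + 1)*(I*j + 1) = j^4 - 8*j^3 - 2*I*j^3 + j^2 + 16*I*j^2 - 8*j - 2*I*j + 16*I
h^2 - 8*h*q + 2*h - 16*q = (h + 2)*(h - 8*q)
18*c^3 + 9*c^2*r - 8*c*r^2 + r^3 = (-6*c + r)*(-3*c + r)*(c + r)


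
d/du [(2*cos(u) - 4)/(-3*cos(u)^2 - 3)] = 2*(sin(u)^2 + 4*cos(u))*sin(u)/(3*(cos(u)^2 + 1)^2)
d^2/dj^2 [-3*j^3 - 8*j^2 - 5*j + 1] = -18*j - 16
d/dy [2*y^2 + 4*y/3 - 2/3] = 4*y + 4/3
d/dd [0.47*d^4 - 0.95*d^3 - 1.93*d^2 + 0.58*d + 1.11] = 1.88*d^3 - 2.85*d^2 - 3.86*d + 0.58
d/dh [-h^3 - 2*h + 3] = -3*h^2 - 2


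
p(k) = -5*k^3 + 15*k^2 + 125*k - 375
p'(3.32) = 59.26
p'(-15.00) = -3700.00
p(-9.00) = 3360.00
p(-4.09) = -293.24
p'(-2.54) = -47.97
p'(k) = -15*k^2 + 30*k + 125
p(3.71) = 39.89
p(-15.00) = 18000.00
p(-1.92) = -524.31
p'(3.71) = 29.84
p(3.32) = 22.36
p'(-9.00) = -1360.00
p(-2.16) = -524.63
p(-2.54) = -513.79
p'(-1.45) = 49.96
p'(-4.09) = -248.62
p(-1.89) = -523.91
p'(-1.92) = 12.10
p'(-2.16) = -9.78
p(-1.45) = -509.47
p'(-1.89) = 14.72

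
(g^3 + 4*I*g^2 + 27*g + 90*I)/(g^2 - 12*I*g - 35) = (g^2 + 9*I*g - 18)/(g - 7*I)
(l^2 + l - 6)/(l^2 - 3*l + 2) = (l + 3)/(l - 1)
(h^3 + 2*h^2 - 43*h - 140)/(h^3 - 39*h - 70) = (h + 4)/(h + 2)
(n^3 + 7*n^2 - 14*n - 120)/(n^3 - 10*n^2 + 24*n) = (n^2 + 11*n + 30)/(n*(n - 6))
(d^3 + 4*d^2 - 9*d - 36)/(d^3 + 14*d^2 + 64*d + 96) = (d^2 - 9)/(d^2 + 10*d + 24)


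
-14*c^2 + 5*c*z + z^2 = (-2*c + z)*(7*c + z)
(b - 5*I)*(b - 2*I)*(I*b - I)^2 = -b^4 + 2*b^3 + 7*I*b^3 + 9*b^2 - 14*I*b^2 - 20*b + 7*I*b + 10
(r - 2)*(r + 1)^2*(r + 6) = r^4 + 6*r^3 - 3*r^2 - 20*r - 12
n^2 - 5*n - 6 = (n - 6)*(n + 1)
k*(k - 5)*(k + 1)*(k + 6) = k^4 + 2*k^3 - 29*k^2 - 30*k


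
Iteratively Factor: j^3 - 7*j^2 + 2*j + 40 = (j - 5)*(j^2 - 2*j - 8) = (j - 5)*(j - 4)*(j + 2)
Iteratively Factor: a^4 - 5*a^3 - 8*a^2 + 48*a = (a - 4)*(a^3 - a^2 - 12*a) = a*(a - 4)*(a^2 - a - 12) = a*(a - 4)*(a + 3)*(a - 4)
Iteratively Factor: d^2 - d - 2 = (d + 1)*(d - 2)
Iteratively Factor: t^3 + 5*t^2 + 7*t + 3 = (t + 1)*(t^2 + 4*t + 3) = (t + 1)*(t + 3)*(t + 1)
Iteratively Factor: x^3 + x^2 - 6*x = (x - 2)*(x^2 + 3*x) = (x - 2)*(x + 3)*(x)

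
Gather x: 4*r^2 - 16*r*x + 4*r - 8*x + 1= 4*r^2 + 4*r + x*(-16*r - 8) + 1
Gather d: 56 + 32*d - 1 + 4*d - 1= 36*d + 54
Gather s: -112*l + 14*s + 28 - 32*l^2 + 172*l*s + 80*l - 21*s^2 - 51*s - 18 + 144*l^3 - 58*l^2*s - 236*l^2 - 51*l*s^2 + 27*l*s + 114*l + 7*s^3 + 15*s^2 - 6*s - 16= 144*l^3 - 268*l^2 + 82*l + 7*s^3 + s^2*(-51*l - 6) + s*(-58*l^2 + 199*l - 43) - 6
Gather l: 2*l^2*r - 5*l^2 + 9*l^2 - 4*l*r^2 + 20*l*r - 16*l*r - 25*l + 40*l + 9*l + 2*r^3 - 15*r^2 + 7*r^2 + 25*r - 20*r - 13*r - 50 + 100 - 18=l^2*(2*r + 4) + l*(-4*r^2 + 4*r + 24) + 2*r^3 - 8*r^2 - 8*r + 32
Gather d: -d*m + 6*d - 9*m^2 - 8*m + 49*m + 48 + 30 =d*(6 - m) - 9*m^2 + 41*m + 78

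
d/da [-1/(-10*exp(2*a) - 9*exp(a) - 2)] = (-20*exp(a) - 9)*exp(a)/(10*exp(2*a) + 9*exp(a) + 2)^2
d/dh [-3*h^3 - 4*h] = -9*h^2 - 4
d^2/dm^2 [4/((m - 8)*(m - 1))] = 8*((m - 8)^2 + (m - 8)*(m - 1) + (m - 1)^2)/((m - 8)^3*(m - 1)^3)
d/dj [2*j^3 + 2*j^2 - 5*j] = 6*j^2 + 4*j - 5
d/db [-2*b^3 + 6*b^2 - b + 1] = -6*b^2 + 12*b - 1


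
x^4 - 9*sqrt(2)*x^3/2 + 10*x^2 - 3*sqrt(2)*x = x*(x - 3*sqrt(2))*(x - sqrt(2))*(x - sqrt(2)/2)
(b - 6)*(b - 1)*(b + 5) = b^3 - 2*b^2 - 29*b + 30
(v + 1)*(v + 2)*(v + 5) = v^3 + 8*v^2 + 17*v + 10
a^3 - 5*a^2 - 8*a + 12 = (a - 6)*(a - 1)*(a + 2)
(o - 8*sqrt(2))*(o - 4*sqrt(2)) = o^2 - 12*sqrt(2)*o + 64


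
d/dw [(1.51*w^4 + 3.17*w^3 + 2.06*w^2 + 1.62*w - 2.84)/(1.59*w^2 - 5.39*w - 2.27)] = (4.8018*w^5 - 19.3764*w^4 - 47.8834*w^3 - 35.2669*w^2 - 0.321200000000005*w - 18.985)/(2.5281*w^4 - 17.1402*w^3 + 21.8335*w^2 + 24.4706*w + 5.1529)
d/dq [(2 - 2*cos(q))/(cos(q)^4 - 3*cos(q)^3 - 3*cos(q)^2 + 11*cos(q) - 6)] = 2*(-3*cos(q)^2 + 4*cos(q) + 5)*sin(q)/((cos(q) - 3)^2*(cos(q) - 1)^2*(cos(q) + 2)^2)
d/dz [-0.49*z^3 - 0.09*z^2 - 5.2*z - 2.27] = -1.47*z^2 - 0.18*z - 5.2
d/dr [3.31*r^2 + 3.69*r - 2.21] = 6.62*r + 3.69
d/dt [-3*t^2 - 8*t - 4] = -6*t - 8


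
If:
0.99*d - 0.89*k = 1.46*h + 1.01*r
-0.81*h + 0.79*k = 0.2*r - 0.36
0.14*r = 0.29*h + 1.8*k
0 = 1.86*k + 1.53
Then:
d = -6.18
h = 1.49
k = -0.82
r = -7.49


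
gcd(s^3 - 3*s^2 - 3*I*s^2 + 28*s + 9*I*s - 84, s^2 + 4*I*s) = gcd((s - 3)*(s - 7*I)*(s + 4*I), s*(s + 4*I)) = s + 4*I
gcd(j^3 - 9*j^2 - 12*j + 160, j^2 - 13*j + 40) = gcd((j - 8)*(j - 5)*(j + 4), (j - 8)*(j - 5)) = j^2 - 13*j + 40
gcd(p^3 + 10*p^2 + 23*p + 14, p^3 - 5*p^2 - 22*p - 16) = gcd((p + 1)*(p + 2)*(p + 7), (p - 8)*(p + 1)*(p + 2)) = p^2 + 3*p + 2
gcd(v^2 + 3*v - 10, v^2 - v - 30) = v + 5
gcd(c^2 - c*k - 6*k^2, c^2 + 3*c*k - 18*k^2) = c - 3*k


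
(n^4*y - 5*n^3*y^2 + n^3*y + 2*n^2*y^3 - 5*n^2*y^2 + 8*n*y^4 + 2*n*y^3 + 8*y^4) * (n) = n^5*y - 5*n^4*y^2 + n^4*y + 2*n^3*y^3 - 5*n^3*y^2 + 8*n^2*y^4 + 2*n^2*y^3 + 8*n*y^4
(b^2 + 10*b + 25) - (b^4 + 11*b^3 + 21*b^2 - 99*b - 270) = -b^4 - 11*b^3 - 20*b^2 + 109*b + 295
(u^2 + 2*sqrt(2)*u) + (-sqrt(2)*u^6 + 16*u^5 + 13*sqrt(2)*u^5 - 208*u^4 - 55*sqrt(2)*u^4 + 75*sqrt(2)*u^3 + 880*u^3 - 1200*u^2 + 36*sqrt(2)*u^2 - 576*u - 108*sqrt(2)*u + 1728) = -sqrt(2)*u^6 + 16*u^5 + 13*sqrt(2)*u^5 - 208*u^4 - 55*sqrt(2)*u^4 + 75*sqrt(2)*u^3 + 880*u^3 - 1199*u^2 + 36*sqrt(2)*u^2 - 576*u - 106*sqrt(2)*u + 1728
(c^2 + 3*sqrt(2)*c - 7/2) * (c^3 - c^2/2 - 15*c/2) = c^5 - c^4/2 + 3*sqrt(2)*c^4 - 11*c^3 - 3*sqrt(2)*c^3/2 - 45*sqrt(2)*c^2/2 + 7*c^2/4 + 105*c/4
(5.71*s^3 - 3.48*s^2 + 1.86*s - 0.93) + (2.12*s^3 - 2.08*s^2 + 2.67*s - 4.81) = 7.83*s^3 - 5.56*s^2 + 4.53*s - 5.74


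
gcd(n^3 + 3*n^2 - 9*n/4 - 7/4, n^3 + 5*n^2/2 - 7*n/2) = n^2 + 5*n/2 - 7/2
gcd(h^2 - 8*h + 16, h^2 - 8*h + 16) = h^2 - 8*h + 16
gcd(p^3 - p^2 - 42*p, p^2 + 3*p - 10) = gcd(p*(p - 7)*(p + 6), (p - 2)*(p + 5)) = 1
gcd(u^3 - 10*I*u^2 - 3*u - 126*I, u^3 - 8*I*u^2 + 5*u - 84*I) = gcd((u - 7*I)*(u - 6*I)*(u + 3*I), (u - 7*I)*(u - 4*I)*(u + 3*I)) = u^2 - 4*I*u + 21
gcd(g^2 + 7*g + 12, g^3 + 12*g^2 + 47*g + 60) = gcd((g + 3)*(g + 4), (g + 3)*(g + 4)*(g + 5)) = g^2 + 7*g + 12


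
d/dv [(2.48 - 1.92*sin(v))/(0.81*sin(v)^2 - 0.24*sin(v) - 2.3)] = (1.5552*sin(v)^2 - 4.0176*sin(v) + 5.0112)*cos(v)/(0.6561*sin(v)^4 - 0.3888*sin(v)^3 - 3.6684*sin(v)^2 + 1.104*sin(v) + 5.29)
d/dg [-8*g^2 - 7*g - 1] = -16*g - 7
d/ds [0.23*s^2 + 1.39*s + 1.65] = 0.46*s + 1.39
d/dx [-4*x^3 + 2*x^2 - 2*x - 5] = -12*x^2 + 4*x - 2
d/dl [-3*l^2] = -6*l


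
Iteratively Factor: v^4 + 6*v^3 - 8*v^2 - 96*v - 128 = (v - 4)*(v^3 + 10*v^2 + 32*v + 32) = (v - 4)*(v + 2)*(v^2 + 8*v + 16) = (v - 4)*(v + 2)*(v + 4)*(v + 4)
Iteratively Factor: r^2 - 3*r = (r)*(r - 3)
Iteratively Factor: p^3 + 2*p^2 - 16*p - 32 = (p + 4)*(p^2 - 2*p - 8) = (p + 2)*(p + 4)*(p - 4)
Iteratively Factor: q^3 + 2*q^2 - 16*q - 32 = (q + 4)*(q^2 - 2*q - 8) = (q - 4)*(q + 4)*(q + 2)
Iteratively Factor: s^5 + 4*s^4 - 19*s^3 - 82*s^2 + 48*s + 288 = (s - 4)*(s^4 + 8*s^3 + 13*s^2 - 30*s - 72) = (s - 4)*(s - 2)*(s^3 + 10*s^2 + 33*s + 36) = (s - 4)*(s - 2)*(s + 3)*(s^2 + 7*s + 12) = (s - 4)*(s - 2)*(s + 3)^2*(s + 4)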